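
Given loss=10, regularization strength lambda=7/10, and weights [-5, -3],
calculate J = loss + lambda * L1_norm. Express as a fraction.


L1 norm = sum(|w|) = 8. J = 10 + 7/10 * 8 = 78/5.

78/5


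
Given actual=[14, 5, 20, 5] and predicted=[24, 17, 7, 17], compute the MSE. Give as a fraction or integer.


MSE = (1/4) * ((14-24)^2=100 + (5-17)^2=144 + (20-7)^2=169 + (5-17)^2=144). Sum = 557. MSE = 557/4.

557/4


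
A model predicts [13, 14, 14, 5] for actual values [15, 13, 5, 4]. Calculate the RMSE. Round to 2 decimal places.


MSE = 21.7500. RMSE = sqrt(21.7500) = 4.66.

4.66


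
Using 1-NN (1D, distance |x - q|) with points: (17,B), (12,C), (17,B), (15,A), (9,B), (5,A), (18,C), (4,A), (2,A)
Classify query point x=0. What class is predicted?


Distances: |17-0|=17, |12-0|=12, |17-0|=17, |15-0|=15, |9-0|=9, |5-0|=5, |18-0|=18, |4-0|=4, |2-0|=2. 1 nearest: (2,A). Counts: {'A': 1}. Majority class: A.

A


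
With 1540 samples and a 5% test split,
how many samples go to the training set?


Test set = 1540 * 5% = 77. Training set = 1540 - 77 = 1463.

1463


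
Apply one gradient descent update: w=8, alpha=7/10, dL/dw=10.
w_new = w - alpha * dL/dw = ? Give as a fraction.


w_new = 8 - 7/10 * 10 = 8 - 7 = 1.

1


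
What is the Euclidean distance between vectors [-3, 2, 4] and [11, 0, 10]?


d = sqrt(sum of squared differences). (-3-11)^2=196, (2-0)^2=4, (4-10)^2=36. Sum = 236.

sqrt(236)


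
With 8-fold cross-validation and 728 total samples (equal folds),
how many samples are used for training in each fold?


Each validation fold has 728/8 = 91 samples. Training set = 728 - 91 = 637.

637


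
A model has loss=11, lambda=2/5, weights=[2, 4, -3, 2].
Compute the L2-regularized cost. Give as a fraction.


L2 sq norm = sum(w^2) = 33. J = 11 + 2/5 * 33 = 121/5.

121/5


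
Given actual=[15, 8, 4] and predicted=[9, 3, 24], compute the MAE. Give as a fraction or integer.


MAE = (1/3) * (|15-9|=6 + |8-3|=5 + |4-24|=20). Sum = 31. MAE = 31/3.

31/3


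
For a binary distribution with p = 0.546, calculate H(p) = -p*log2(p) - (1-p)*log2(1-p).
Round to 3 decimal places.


H = -0.546*log2(0.546) - 0.454*log2(0.454) = 0.994.

0.994


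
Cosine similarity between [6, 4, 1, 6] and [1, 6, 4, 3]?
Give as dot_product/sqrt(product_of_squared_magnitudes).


dot = 52. |a|^2 = 89, |b|^2 = 62. cos = 52/sqrt(5518).

52/sqrt(5518)


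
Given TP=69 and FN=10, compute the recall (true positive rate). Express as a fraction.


Recall = TP / (TP + FN) = 69 / 79 = 69/79.

69/79


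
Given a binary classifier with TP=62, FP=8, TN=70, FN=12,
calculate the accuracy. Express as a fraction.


Accuracy = (TP + TN) / (TP + TN + FP + FN) = (62 + 70) / 152 = 33/38.

33/38


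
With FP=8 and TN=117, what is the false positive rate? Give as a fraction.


FPR = FP / (FP + TN) = 8 / 125 = 8/125.

8/125


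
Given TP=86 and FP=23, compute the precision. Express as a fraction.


Precision = TP / (TP + FP) = 86 / 109 = 86/109.

86/109


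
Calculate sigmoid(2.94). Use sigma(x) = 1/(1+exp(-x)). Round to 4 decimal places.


sigma(2.94) = 1/(1+e^(-2.94)) = 1/(1+0.052866) = 1/1.052866 = 0.9498.

0.9498


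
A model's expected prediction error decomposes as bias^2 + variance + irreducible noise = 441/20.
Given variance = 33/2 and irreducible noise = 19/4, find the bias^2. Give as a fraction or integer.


Total error = bias^2 + variance + irreducible noise. So bias^2 = 441/20 - 33/2 - 19/4 = 4/5.

4/5


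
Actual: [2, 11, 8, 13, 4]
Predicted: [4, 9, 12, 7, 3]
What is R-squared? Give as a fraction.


Mean(y) = 38/5. SS_res = 61. SS_tot = 426/5. R^2 = 1 - 61/(426/5) = 121/426.

121/426


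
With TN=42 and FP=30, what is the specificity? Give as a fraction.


Specificity = TN / (TN + FP) = 42 / 72 = 7/12.

7/12


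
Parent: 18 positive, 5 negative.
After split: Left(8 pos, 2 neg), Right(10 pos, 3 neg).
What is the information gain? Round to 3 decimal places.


H(parent) = 0.7554. H(left) = 0.7219, H(right) = 0.7793. Weighted = (10/23)*0.7219 + (13/23)*0.7793 = 0.7543. IG = 0.7554 - 0.7543 = 0.0011, which rounds to 0.001.

0.001


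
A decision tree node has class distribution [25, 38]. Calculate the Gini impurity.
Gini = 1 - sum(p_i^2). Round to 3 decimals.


Total = 63. Proportions: 25/63, 38/63. sum(p_i^2) = 0.5213. Gini = 1 - 0.5213 = 0.4787, which rounds to 0.479.

0.479


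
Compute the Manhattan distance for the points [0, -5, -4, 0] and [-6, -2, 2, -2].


d = sum of absolute differences: |0--6|=6 + |-5--2|=3 + |-4-2|=6 + |0--2|=2 = 17.

17


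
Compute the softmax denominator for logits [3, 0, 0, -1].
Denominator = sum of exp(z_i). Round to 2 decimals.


Denom = e^3=20.0855 + e^0=1.0000 + e^0=1.0000 + e^-1=0.3679. Sum = 22.4534, which rounds to 22.45.

22.45


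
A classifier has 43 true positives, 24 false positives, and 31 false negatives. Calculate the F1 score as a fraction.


Precision = 43/67 = 43/67. Recall = 43/74 = 43/74. F1 = 2*P*R/(P+R) = 86/141.

86/141


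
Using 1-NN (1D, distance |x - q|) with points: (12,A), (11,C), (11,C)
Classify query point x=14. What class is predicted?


Distances: |12-14|=2, |11-14|=3, |11-14|=3. 1 nearest: (12,A). Counts: {'A': 1}. Majority class: A.

A


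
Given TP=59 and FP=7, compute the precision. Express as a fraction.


Precision = TP / (TP + FP) = 59 / 66 = 59/66.

59/66


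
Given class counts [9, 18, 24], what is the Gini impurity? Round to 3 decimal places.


Total = 51. Proportions: 9/51, 18/51, 24/51. sum(p_i^2) = 0.3772. Gini = 1 - 0.3772 = 0.6228, which rounds to 0.623.

0.623


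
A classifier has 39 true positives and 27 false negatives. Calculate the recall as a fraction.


Recall = TP / (TP + FN) = 39 / 66 = 13/22.

13/22


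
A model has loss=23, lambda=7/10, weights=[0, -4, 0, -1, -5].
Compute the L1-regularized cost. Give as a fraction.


L1 norm = sum(|w|) = 10. J = 23 + 7/10 * 10 = 30.

30


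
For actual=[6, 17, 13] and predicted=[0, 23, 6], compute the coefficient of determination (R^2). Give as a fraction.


Mean(y) = 12. SS_res = 121. SS_tot = 62. R^2 = 1 - 121/(62) = -59/62.

-59/62


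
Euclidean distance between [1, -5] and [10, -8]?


d = sqrt(sum of squared differences). (1-10)^2=81, (-5--8)^2=9. Sum = 90.

sqrt(90)


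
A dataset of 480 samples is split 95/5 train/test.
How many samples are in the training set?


Test set = 480 * 5% = 24. Training set = 480 - 24 = 456.

456


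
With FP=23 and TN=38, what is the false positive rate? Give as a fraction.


FPR = FP / (FP + TN) = 23 / 61 = 23/61.

23/61


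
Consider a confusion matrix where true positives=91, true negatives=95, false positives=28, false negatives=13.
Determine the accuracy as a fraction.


Accuracy = (TP + TN) / (TP + TN + FP + FN) = (91 + 95) / 227 = 186/227.

186/227


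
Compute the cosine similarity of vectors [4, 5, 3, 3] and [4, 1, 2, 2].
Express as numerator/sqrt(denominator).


dot = 33. |a|^2 = 59, |b|^2 = 25. cos = 33/sqrt(1475).

33/sqrt(1475)


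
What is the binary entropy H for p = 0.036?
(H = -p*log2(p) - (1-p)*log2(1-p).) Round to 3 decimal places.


H = -0.036*log2(0.036) - 0.964*log2(0.964) = 0.224.

0.224


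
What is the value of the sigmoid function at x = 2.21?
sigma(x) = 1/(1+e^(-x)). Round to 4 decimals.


sigma(2.21) = 1/(1+e^(-2.21)) = 1/(1+0.109701) = 1/1.109701 = 0.9011.

0.9011


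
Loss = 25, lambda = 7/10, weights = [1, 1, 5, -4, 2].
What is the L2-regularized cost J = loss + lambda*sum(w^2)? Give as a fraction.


L2 sq norm = sum(w^2) = 47. J = 25 + 7/10 * 47 = 579/10.

579/10


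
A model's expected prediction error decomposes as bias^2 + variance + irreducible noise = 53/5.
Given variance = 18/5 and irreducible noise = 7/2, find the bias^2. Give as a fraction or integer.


Total error = bias^2 + variance + irreducible noise. So bias^2 = 53/5 - 18/5 - 7/2 = 7/2.

7/2


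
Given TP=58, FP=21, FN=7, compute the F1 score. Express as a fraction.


Precision = 58/79 = 58/79. Recall = 58/65 = 58/65. F1 = 2*P*R/(P+R) = 29/36.

29/36


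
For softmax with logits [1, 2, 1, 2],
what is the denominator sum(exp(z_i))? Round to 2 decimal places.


Denom = e^1=2.7183 + e^2=7.3891 + e^1=2.7183 + e^2=7.3891. Sum = 20.2148, which rounds to 20.21.

20.21


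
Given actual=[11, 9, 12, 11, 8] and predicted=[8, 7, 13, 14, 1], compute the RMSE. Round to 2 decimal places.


MSE = 14.4000. RMSE = sqrt(14.4000) = 3.79.

3.79


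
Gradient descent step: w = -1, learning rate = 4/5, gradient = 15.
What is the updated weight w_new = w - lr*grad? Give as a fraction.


w_new = -1 - 4/5 * 15 = -1 - 12 = -13.

-13


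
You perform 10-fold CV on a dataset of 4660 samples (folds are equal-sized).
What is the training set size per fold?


Each validation fold has 4660/10 = 466 samples. Training set = 4660 - 466 = 4194.

4194


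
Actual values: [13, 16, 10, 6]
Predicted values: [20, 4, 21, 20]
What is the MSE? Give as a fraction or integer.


MSE = (1/4) * ((13-20)^2=49 + (16-4)^2=144 + (10-21)^2=121 + (6-20)^2=196). Sum = 510. MSE = 255/2.

255/2


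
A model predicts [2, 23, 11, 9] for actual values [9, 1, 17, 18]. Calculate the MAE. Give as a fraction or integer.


MAE = (1/4) * (|9-2|=7 + |1-23|=22 + |17-11|=6 + |18-9|=9). Sum = 44. MAE = 11.

11


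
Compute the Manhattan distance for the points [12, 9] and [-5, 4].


d = sum of absolute differences: |12--5|=17 + |9-4|=5 = 22.

22


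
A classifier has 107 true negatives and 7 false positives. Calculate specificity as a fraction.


Specificity = TN / (TN + FP) = 107 / 114 = 107/114.

107/114


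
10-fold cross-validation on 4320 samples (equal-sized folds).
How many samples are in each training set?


Each validation fold has 4320/10 = 432 samples. Training set = 4320 - 432 = 3888.

3888


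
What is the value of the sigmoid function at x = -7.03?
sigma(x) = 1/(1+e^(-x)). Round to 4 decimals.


sigma(-7.03) = 1/(1+e^(7.03)) = 1/(1+1130.030610) = 1/1131.030610 = 0.0009.

0.0009


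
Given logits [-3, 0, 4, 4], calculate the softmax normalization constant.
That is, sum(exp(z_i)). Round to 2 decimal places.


Denom = e^-3=0.0498 + e^0=1.0000 + e^4=54.5982 + e^4=54.5982. Sum = 110.2462, which rounds to 110.25.

110.25


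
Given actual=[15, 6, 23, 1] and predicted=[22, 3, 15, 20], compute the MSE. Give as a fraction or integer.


MSE = (1/4) * ((15-22)^2=49 + (6-3)^2=9 + (23-15)^2=64 + (1-20)^2=361). Sum = 483. MSE = 483/4.

483/4


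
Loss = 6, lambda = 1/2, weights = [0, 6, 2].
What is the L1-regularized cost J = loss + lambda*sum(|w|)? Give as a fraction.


L1 norm = sum(|w|) = 8. J = 6 + 1/2 * 8 = 10.

10


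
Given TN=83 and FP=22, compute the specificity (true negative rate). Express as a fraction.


Specificity = TN / (TN + FP) = 83 / 105 = 83/105.

83/105


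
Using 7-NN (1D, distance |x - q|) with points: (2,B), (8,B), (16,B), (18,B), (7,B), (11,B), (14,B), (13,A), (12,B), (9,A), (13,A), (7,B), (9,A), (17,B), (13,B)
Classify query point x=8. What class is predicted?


Distances: |2-8|=6, |8-8|=0, |16-8|=8, |18-8|=10, |7-8|=1, |11-8|=3, |14-8|=6, |13-8|=5, |12-8|=4, |9-8|=1, |13-8|=5, |7-8|=1, |9-8|=1, |17-8|=9, |13-8|=5. 7 nearest: (8,B), (9,A), (9,A), (7,B), (7,B), (11,B), (12,B). Counts: {'B': 5, 'A': 2}. Majority class: B.

B


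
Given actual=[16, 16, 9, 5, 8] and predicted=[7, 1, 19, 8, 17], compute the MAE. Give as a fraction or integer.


MAE = (1/5) * (|16-7|=9 + |16-1|=15 + |9-19|=10 + |5-8|=3 + |8-17|=9). Sum = 46. MAE = 46/5.

46/5


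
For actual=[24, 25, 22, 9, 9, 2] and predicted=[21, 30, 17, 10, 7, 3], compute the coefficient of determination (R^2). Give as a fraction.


Mean(y) = 91/6. SS_res = 65. SS_tot = 2825/6. R^2 = 1 - 65/(2825/6) = 487/565.

487/565


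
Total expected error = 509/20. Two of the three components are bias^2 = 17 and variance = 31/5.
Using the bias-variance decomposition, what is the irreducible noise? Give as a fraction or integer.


Total error = bias^2 + variance + irreducible noise. So irreducible noise = 509/20 - 17 - 31/5 = 9/4.

9/4


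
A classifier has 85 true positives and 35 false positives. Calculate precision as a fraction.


Precision = TP / (TP + FP) = 85 / 120 = 17/24.

17/24


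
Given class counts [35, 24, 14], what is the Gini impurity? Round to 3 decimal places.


Total = 73. Proportions: 35/73, 24/73, 14/73. sum(p_i^2) = 0.3747. Gini = 1 - 0.3747 = 0.6253, which rounds to 0.625.

0.625


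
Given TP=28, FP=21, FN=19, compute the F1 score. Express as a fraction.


Precision = 28/49 = 4/7. Recall = 28/47 = 28/47. F1 = 2*P*R/(P+R) = 7/12.

7/12


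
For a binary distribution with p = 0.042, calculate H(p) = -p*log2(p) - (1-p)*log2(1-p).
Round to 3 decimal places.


H = -0.042*log2(0.042) - 0.958*log2(0.958) = 0.251.

0.251


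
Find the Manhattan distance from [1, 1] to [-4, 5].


d = sum of absolute differences: |1--4|=5 + |1-5|=4 = 9.

9


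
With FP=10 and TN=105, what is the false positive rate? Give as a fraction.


FPR = FP / (FP + TN) = 10 / 115 = 2/23.

2/23


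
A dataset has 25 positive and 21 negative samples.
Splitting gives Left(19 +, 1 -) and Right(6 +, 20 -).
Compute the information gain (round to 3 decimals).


H(parent) = 0.9945. H(left) = 0.2864, H(right) = 0.7793. Weighted = (20/46)*0.2864 + (26/46)*0.7793 = 0.5650. IG = 0.9945 - 0.5650 = 0.4295, which rounds to 0.430.

0.430


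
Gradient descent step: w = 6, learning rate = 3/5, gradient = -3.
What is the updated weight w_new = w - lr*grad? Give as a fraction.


w_new = 6 - 3/5 * -3 = 6 - -9/5 = 39/5.

39/5


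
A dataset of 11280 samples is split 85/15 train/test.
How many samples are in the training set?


Test set = 11280 * 15% = 1692. Training set = 11280 - 1692 = 9588.

9588


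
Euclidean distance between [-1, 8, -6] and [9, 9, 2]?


d = sqrt(sum of squared differences). (-1-9)^2=100, (8-9)^2=1, (-6-2)^2=64. Sum = 165.

sqrt(165)


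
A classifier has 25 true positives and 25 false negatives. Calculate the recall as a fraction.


Recall = TP / (TP + FN) = 25 / 50 = 1/2.

1/2


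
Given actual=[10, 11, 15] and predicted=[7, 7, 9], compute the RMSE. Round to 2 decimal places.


MSE = 20.3333. RMSE = sqrt(20.3333) = 4.51.

4.51


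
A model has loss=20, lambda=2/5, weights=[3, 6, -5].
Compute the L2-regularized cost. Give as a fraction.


L2 sq norm = sum(w^2) = 70. J = 20 + 2/5 * 70 = 48.

48


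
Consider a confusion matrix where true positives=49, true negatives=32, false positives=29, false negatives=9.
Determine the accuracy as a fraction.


Accuracy = (TP + TN) / (TP + TN + FP + FN) = (49 + 32) / 119 = 81/119.

81/119


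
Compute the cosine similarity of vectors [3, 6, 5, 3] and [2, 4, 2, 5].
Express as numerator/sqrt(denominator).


dot = 55. |a|^2 = 79, |b|^2 = 49. cos = 55/sqrt(3871).

55/sqrt(3871)


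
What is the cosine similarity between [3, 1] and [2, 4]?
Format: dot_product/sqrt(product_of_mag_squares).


dot = 10. |a|^2 = 10, |b|^2 = 20. cos = 10/sqrt(200).

10/sqrt(200)


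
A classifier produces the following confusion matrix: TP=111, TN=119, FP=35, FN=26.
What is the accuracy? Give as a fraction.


Accuracy = (TP + TN) / (TP + TN + FP + FN) = (111 + 119) / 291 = 230/291.

230/291


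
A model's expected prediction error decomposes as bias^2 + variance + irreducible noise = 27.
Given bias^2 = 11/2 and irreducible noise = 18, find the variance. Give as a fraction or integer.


Total error = bias^2 + variance + irreducible noise. So variance = 27 - 11/2 - 18 = 7/2.

7/2


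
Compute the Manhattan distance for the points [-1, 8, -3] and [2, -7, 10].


d = sum of absolute differences: |-1-2|=3 + |8--7|=15 + |-3-10|=13 = 31.

31


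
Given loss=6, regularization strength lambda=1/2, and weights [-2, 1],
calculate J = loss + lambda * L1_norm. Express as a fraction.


L1 norm = sum(|w|) = 3. J = 6 + 1/2 * 3 = 15/2.

15/2


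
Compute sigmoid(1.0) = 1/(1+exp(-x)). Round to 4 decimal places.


sigma(1.0) = 1/(1+e^(-1.0)) = 1/(1+0.367879) = 1/1.367879 = 0.7311.

0.7311


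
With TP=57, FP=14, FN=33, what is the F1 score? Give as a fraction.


Precision = 57/71 = 57/71. Recall = 57/90 = 19/30. F1 = 2*P*R/(P+R) = 114/161.

114/161


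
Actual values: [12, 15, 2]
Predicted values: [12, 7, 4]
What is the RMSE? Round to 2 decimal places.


MSE = 22.6667. RMSE = sqrt(22.6667) = 4.76.

4.76


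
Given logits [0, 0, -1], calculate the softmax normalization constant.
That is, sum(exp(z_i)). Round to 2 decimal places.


Denom = e^0=1.0000 + e^0=1.0000 + e^-1=0.3679. Sum = 2.3679, which rounds to 2.37.

2.37


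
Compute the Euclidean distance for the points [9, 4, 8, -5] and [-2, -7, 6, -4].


d = sqrt(sum of squared differences). (9--2)^2=121, (4--7)^2=121, (8-6)^2=4, (-5--4)^2=1. Sum = 247.

sqrt(247)


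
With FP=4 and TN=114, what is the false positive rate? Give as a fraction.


FPR = FP / (FP + TN) = 4 / 118 = 2/59.

2/59


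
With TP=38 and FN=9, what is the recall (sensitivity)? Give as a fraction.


Recall = TP / (TP + FN) = 38 / 47 = 38/47.

38/47


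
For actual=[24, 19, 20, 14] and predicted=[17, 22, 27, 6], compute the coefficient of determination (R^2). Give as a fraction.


Mean(y) = 77/4. SS_res = 171. SS_tot = 203/4. R^2 = 1 - 171/(203/4) = -481/203.

-481/203


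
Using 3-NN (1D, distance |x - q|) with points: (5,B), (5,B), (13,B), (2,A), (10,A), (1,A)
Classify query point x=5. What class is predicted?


Distances: |5-5|=0, |5-5|=0, |13-5|=8, |2-5|=3, |10-5|=5, |1-5|=4. 3 nearest: (5,B), (5,B), (2,A). Counts: {'B': 2, 'A': 1}. Majority class: B.

B


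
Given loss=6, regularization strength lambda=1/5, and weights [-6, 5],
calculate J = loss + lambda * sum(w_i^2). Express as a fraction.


L2 sq norm = sum(w^2) = 61. J = 6 + 1/5 * 61 = 91/5.

91/5


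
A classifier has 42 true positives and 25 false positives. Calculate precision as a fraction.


Precision = TP / (TP + FP) = 42 / 67 = 42/67.

42/67


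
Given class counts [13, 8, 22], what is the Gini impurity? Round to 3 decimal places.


Total = 43. Proportions: 13/43, 8/43, 22/43. sum(p_i^2) = 0.3878. Gini = 1 - 0.3878 = 0.6122, which rounds to 0.612.

0.612


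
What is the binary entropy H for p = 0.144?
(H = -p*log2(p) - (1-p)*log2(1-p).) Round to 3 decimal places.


H = -0.144*log2(0.144) - 0.856*log2(0.856) = 0.595.

0.595


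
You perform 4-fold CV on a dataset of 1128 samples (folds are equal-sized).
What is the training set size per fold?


Each validation fold has 1128/4 = 282 samples. Training set = 1128 - 282 = 846.

846


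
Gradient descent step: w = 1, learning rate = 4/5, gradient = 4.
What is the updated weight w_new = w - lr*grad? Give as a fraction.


w_new = 1 - 4/5 * 4 = 1 - 16/5 = -11/5.

-11/5


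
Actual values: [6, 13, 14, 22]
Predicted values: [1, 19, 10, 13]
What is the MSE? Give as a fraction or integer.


MSE = (1/4) * ((6-1)^2=25 + (13-19)^2=36 + (14-10)^2=16 + (22-13)^2=81). Sum = 158. MSE = 79/2.

79/2


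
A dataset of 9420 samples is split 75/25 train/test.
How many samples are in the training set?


Test set = 9420 * 25% = 2355. Training set = 9420 - 2355 = 7065.

7065


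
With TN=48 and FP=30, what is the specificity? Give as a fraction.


Specificity = TN / (TN + FP) = 48 / 78 = 8/13.

8/13


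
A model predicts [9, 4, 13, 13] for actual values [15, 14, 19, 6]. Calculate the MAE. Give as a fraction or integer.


MAE = (1/4) * (|15-9|=6 + |14-4|=10 + |19-13|=6 + |6-13|=7). Sum = 29. MAE = 29/4.

29/4


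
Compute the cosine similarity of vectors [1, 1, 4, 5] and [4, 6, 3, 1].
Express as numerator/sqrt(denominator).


dot = 27. |a|^2 = 43, |b|^2 = 62. cos = 27/sqrt(2666).

27/sqrt(2666)


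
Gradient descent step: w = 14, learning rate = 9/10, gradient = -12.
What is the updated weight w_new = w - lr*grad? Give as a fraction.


w_new = 14 - 9/10 * -12 = 14 - -54/5 = 124/5.

124/5


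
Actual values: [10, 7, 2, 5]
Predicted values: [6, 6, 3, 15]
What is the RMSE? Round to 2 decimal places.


MSE = 29.5000. RMSE = sqrt(29.5000) = 5.43.

5.43


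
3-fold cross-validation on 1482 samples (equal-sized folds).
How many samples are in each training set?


Each validation fold has 1482/3 = 494 samples. Training set = 1482 - 494 = 988.

988


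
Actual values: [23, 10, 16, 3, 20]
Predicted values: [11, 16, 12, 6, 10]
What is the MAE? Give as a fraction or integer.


MAE = (1/5) * (|23-11|=12 + |10-16|=6 + |16-12|=4 + |3-6|=3 + |20-10|=10). Sum = 35. MAE = 7.

7


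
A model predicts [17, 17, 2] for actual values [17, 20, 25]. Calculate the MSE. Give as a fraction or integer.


MSE = (1/3) * ((17-17)^2=0 + (20-17)^2=9 + (25-2)^2=529). Sum = 538. MSE = 538/3.

538/3


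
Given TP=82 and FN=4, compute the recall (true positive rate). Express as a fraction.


Recall = TP / (TP + FN) = 82 / 86 = 41/43.

41/43


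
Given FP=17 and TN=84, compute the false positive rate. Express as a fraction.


FPR = FP / (FP + TN) = 17 / 101 = 17/101.

17/101


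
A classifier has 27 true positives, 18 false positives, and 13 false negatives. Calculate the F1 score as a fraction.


Precision = 27/45 = 3/5. Recall = 27/40 = 27/40. F1 = 2*P*R/(P+R) = 54/85.

54/85


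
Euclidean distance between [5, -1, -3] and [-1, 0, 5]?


d = sqrt(sum of squared differences). (5--1)^2=36, (-1-0)^2=1, (-3-5)^2=64. Sum = 101.

sqrt(101)


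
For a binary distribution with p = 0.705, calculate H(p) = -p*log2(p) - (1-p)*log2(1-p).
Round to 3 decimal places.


H = -0.705*log2(0.705) - 0.295*log2(0.295) = 0.875.

0.875


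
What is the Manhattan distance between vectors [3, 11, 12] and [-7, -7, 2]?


d = sum of absolute differences: |3--7|=10 + |11--7|=18 + |12-2|=10 = 38.

38


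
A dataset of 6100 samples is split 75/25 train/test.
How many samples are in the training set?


Test set = 6100 * 25% = 1525. Training set = 6100 - 1525 = 4575.

4575


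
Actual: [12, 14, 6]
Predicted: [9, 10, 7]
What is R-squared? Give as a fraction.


Mean(y) = 32/3. SS_res = 26. SS_tot = 104/3. R^2 = 1 - 26/(104/3) = 1/4.

1/4


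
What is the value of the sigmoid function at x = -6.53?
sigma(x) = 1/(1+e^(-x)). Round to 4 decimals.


sigma(-6.53) = 1/(1+e^(6.53)) = 1/(1+685.398211) = 1/686.398211 = 0.0015.

0.0015


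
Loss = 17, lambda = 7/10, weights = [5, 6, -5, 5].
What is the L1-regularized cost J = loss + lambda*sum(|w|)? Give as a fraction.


L1 norm = sum(|w|) = 21. J = 17 + 7/10 * 21 = 317/10.

317/10


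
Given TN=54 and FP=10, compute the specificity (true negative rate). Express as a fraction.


Specificity = TN / (TN + FP) = 54 / 64 = 27/32.

27/32


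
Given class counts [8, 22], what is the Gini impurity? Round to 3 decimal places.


Total = 30. Proportions: 8/30, 22/30. sum(p_i^2) = 0.6089. Gini = 1 - 0.6089 = 0.3911, which rounds to 0.391.

0.391


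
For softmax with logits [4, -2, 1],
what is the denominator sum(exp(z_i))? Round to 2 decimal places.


Denom = e^4=54.5982 + e^-2=0.1353 + e^1=2.7183. Sum = 57.4518, which rounds to 57.45.

57.45


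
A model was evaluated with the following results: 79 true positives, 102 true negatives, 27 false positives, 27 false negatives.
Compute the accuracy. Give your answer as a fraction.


Accuracy = (TP + TN) / (TP + TN + FP + FN) = (79 + 102) / 235 = 181/235.

181/235


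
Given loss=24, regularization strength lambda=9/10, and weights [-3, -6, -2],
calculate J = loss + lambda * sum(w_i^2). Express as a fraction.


L2 sq norm = sum(w^2) = 49. J = 24 + 9/10 * 49 = 681/10.

681/10


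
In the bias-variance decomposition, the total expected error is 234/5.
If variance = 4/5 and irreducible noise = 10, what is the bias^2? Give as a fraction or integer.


Total error = bias^2 + variance + irreducible noise. So bias^2 = 234/5 - 4/5 - 10 = 36.

36


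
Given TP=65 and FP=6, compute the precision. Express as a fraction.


Precision = TP / (TP + FP) = 65 / 71 = 65/71.

65/71


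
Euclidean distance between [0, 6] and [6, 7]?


d = sqrt(sum of squared differences). (0-6)^2=36, (6-7)^2=1. Sum = 37.

sqrt(37)


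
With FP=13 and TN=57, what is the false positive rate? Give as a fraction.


FPR = FP / (FP + TN) = 13 / 70 = 13/70.

13/70


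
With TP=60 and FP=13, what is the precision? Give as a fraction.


Precision = TP / (TP + FP) = 60 / 73 = 60/73.

60/73


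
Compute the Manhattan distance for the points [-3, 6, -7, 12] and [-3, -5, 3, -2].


d = sum of absolute differences: |-3--3|=0 + |6--5|=11 + |-7-3|=10 + |12--2|=14 = 35.

35


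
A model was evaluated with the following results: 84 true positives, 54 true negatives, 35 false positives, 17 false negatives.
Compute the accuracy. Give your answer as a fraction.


Accuracy = (TP + TN) / (TP + TN + FP + FN) = (84 + 54) / 190 = 69/95.

69/95


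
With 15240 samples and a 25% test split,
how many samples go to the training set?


Test set = 15240 * 25% = 3810. Training set = 15240 - 3810 = 11430.

11430


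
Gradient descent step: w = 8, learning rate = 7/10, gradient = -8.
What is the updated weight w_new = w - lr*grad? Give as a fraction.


w_new = 8 - 7/10 * -8 = 8 - -28/5 = 68/5.

68/5


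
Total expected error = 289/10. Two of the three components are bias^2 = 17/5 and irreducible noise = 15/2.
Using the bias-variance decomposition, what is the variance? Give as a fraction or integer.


Total error = bias^2 + variance + irreducible noise. So variance = 289/10 - 17/5 - 15/2 = 18.

18


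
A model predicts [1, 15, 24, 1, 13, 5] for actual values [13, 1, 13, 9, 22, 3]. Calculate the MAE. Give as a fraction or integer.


MAE = (1/6) * (|13-1|=12 + |1-15|=14 + |13-24|=11 + |9-1|=8 + |22-13|=9 + |3-5|=2). Sum = 56. MAE = 28/3.

28/3


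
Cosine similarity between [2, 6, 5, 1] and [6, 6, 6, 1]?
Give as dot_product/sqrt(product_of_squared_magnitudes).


dot = 79. |a|^2 = 66, |b|^2 = 109. cos = 79/sqrt(7194).

79/sqrt(7194)


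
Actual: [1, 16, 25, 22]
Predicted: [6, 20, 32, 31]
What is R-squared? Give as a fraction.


Mean(y) = 16. SS_res = 171. SS_tot = 342. R^2 = 1 - 171/(342) = 1/2.

1/2


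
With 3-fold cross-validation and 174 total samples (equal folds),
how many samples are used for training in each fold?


Each validation fold has 174/3 = 58 samples. Training set = 174 - 58 = 116.

116


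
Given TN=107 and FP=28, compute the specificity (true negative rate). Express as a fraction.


Specificity = TN / (TN + FP) = 107 / 135 = 107/135.

107/135


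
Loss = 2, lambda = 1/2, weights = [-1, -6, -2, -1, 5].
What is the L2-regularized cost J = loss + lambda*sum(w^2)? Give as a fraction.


L2 sq norm = sum(w^2) = 67. J = 2 + 1/2 * 67 = 71/2.

71/2


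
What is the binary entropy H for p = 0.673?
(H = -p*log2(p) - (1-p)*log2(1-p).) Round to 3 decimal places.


H = -0.673*log2(0.673) - 0.327*log2(0.327) = 0.912.

0.912


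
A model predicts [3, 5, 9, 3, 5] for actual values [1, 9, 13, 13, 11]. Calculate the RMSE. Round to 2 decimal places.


MSE = 34.4000. RMSE = sqrt(34.4000) = 5.87.

5.87


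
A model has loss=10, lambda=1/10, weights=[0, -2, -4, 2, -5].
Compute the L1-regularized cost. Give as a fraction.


L1 norm = sum(|w|) = 13. J = 10 + 1/10 * 13 = 113/10.

113/10


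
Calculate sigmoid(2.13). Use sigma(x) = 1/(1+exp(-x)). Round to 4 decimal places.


sigma(2.13) = 1/(1+e^(-2.13)) = 1/(1+0.118837) = 1/1.118837 = 0.8938.

0.8938


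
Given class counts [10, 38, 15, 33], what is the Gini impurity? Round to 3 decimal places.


Total = 96. Proportions: 10/96, 38/96, 15/96, 33/96. sum(p_i^2) = 0.3101. Gini = 1 - 0.3101 = 0.6899, which rounds to 0.690.

0.690


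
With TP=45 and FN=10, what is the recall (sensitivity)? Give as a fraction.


Recall = TP / (TP + FN) = 45 / 55 = 9/11.

9/11


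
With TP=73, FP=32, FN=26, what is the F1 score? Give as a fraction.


Precision = 73/105 = 73/105. Recall = 73/99 = 73/99. F1 = 2*P*R/(P+R) = 73/102.

73/102


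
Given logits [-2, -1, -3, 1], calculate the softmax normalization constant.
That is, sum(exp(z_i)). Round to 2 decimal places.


Denom = e^-2=0.1353 + e^-1=0.3679 + e^-3=0.0498 + e^1=2.7183. Sum = 3.2713, which rounds to 3.27.

3.27


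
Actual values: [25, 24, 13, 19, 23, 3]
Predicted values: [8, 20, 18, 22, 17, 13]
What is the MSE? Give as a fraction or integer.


MSE = (1/6) * ((25-8)^2=289 + (24-20)^2=16 + (13-18)^2=25 + (19-22)^2=9 + (23-17)^2=36 + (3-13)^2=100). Sum = 475. MSE = 475/6.

475/6


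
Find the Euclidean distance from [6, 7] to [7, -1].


d = sqrt(sum of squared differences). (6-7)^2=1, (7--1)^2=64. Sum = 65.

sqrt(65)


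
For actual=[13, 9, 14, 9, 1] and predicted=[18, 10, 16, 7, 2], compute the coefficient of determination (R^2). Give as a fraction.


Mean(y) = 46/5. SS_res = 35. SS_tot = 524/5. R^2 = 1 - 35/(524/5) = 349/524.

349/524


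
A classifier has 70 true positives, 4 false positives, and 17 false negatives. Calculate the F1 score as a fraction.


Precision = 70/74 = 35/37. Recall = 70/87 = 70/87. F1 = 2*P*R/(P+R) = 20/23.

20/23


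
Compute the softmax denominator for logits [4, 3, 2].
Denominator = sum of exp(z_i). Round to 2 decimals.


Denom = e^4=54.5982 + e^3=20.0855 + e^2=7.3891. Sum = 82.0728, which rounds to 82.07.

82.07


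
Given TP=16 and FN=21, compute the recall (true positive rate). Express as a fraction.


Recall = TP / (TP + FN) = 16 / 37 = 16/37.

16/37


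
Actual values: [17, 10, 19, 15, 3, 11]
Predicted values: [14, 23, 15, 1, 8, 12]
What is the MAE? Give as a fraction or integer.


MAE = (1/6) * (|17-14|=3 + |10-23|=13 + |19-15|=4 + |15-1|=14 + |3-8|=5 + |11-12|=1). Sum = 40. MAE = 20/3.

20/3


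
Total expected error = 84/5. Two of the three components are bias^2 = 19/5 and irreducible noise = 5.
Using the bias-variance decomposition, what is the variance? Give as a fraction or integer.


Total error = bias^2 + variance + irreducible noise. So variance = 84/5 - 19/5 - 5 = 8.

8


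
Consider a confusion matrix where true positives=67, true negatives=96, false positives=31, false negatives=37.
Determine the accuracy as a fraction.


Accuracy = (TP + TN) / (TP + TN + FP + FN) = (67 + 96) / 231 = 163/231.

163/231


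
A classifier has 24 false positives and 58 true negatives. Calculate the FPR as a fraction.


FPR = FP / (FP + TN) = 24 / 82 = 12/41.

12/41


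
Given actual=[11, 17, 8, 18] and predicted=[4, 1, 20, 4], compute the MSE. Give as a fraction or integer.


MSE = (1/4) * ((11-4)^2=49 + (17-1)^2=256 + (8-20)^2=144 + (18-4)^2=196). Sum = 645. MSE = 645/4.

645/4


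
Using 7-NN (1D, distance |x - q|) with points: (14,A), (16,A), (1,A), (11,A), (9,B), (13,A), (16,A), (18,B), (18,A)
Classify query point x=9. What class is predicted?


Distances: |14-9|=5, |16-9|=7, |1-9|=8, |11-9|=2, |9-9|=0, |13-9|=4, |16-9|=7, |18-9|=9, |18-9|=9. 7 nearest: (9,B), (11,A), (13,A), (14,A), (16,A), (16,A), (1,A). Counts: {'B': 1, 'A': 6}. Majority class: A.

A


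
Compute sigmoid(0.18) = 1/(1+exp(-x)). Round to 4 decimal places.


sigma(0.18) = 1/(1+e^(-0.18)) = 1/(1+0.835270) = 1/1.835270 = 0.5449.

0.5449


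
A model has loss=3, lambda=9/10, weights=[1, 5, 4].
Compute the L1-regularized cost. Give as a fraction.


L1 norm = sum(|w|) = 10. J = 3 + 9/10 * 10 = 12.

12


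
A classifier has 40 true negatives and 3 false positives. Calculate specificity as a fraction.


Specificity = TN / (TN + FP) = 40 / 43 = 40/43.

40/43


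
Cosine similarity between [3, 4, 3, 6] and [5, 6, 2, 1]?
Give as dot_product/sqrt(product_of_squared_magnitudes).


dot = 51. |a|^2 = 70, |b|^2 = 66. cos = 51/sqrt(4620).

51/sqrt(4620)


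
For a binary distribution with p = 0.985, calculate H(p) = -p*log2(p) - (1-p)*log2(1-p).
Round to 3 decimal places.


H = -0.985*log2(0.985) - 0.015*log2(0.015) = 0.112.

0.112


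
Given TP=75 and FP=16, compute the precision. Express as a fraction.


Precision = TP / (TP + FP) = 75 / 91 = 75/91.

75/91


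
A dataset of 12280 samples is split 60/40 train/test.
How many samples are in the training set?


Test set = 12280 * 40% = 4912. Training set = 12280 - 4912 = 7368.

7368


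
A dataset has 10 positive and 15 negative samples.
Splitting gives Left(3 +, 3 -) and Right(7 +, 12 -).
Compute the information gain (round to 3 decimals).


H(parent) = 0.9710. H(left) = 1.0000, H(right) = 0.9495. Weighted = (6/25)*1.0000 + (19/25)*0.9495 = 0.9616. IG = 0.9710 - 0.9616 = 0.0094, which rounds to 0.009.

0.009


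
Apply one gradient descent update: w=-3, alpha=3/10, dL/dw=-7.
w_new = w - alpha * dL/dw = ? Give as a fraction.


w_new = -3 - 3/10 * -7 = -3 - -21/10 = -9/10.

-9/10


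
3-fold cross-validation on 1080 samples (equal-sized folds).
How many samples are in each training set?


Each validation fold has 1080/3 = 360 samples. Training set = 1080 - 360 = 720.

720


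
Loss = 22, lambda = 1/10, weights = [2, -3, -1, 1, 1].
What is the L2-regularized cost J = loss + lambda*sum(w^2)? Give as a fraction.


L2 sq norm = sum(w^2) = 16. J = 22 + 1/10 * 16 = 118/5.

118/5


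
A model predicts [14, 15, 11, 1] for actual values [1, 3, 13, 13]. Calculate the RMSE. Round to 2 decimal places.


MSE = 115.2500. RMSE = sqrt(115.2500) = 10.74.

10.74


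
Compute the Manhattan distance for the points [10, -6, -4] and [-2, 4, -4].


d = sum of absolute differences: |10--2|=12 + |-6-4|=10 + |-4--4|=0 = 22.

22


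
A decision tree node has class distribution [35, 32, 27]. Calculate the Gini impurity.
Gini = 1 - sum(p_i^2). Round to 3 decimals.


Total = 94. Proportions: 35/94, 32/94, 27/94. sum(p_i^2) = 0.3370. Gini = 1 - 0.3370 = 0.6630, which rounds to 0.663.

0.663


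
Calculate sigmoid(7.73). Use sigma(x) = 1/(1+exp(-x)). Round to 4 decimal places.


sigma(7.73) = 1/(1+e^(-7.73)) = 1/(1+0.000439) = 1/1.000439 = 0.9996.

0.9996


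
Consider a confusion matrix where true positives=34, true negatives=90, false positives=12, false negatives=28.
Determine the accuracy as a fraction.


Accuracy = (TP + TN) / (TP + TN + FP + FN) = (34 + 90) / 164 = 31/41.

31/41


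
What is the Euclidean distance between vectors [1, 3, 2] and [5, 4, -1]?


d = sqrt(sum of squared differences). (1-5)^2=16, (3-4)^2=1, (2--1)^2=9. Sum = 26.

sqrt(26)


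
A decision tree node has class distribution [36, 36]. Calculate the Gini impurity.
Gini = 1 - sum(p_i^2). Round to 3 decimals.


Total = 72. Proportions: 36/72, 36/72. sum(p_i^2) = 0.5000. Gini = 1 - 0.5000 = 0.5000, which rounds to 0.500.

0.500


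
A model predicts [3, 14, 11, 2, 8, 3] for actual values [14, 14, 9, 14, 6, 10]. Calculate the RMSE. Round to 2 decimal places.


MSE = 53.6667. RMSE = sqrt(53.6667) = 7.33.

7.33


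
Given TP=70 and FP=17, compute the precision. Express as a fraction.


Precision = TP / (TP + FP) = 70 / 87 = 70/87.

70/87


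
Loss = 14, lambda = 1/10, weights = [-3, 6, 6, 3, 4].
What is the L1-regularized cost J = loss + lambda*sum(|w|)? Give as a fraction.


L1 norm = sum(|w|) = 22. J = 14 + 1/10 * 22 = 81/5.

81/5


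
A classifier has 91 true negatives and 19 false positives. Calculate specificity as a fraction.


Specificity = TN / (TN + FP) = 91 / 110 = 91/110.

91/110


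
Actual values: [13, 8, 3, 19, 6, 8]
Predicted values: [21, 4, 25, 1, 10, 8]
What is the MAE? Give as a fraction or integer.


MAE = (1/6) * (|13-21|=8 + |8-4|=4 + |3-25|=22 + |19-1|=18 + |6-10|=4 + |8-8|=0). Sum = 56. MAE = 28/3.

28/3


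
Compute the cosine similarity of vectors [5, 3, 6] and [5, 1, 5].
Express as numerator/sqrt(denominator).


dot = 58. |a|^2 = 70, |b|^2 = 51. cos = 58/sqrt(3570).

58/sqrt(3570)


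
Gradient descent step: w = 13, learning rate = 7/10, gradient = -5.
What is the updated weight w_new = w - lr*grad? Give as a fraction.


w_new = 13 - 7/10 * -5 = 13 - -7/2 = 33/2.

33/2


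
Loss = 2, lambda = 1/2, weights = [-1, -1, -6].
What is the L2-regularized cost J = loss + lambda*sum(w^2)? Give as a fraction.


L2 sq norm = sum(w^2) = 38. J = 2 + 1/2 * 38 = 21.

21


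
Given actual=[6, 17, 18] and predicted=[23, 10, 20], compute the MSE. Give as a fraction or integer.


MSE = (1/3) * ((6-23)^2=289 + (17-10)^2=49 + (18-20)^2=4). Sum = 342. MSE = 114.

114


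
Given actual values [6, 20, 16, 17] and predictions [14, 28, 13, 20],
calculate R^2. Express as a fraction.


Mean(y) = 59/4. SS_res = 146. SS_tot = 443/4. R^2 = 1 - 146/(443/4) = -141/443.

-141/443


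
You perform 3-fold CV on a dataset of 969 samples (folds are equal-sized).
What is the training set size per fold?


Each validation fold has 969/3 = 323 samples. Training set = 969 - 323 = 646.

646


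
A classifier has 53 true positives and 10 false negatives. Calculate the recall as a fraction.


Recall = TP / (TP + FN) = 53 / 63 = 53/63.

53/63


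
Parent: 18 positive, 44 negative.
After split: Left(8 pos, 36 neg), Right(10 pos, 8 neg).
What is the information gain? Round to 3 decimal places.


H(parent) = 0.8691. H(left) = 0.6840, H(right) = 0.9911. Weighted = (44/62)*0.6840 + (18/62)*0.9911 = 0.7732. IG = 0.8691 - 0.7732 = 0.0959, which rounds to 0.096.

0.096


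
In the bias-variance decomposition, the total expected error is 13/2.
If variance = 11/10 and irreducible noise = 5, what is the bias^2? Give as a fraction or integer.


Total error = bias^2 + variance + irreducible noise. So bias^2 = 13/2 - 11/10 - 5 = 2/5.

2/5


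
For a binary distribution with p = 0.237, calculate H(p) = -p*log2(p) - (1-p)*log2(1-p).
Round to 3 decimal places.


H = -0.237*log2(0.237) - 0.763*log2(0.763) = 0.790.

0.790


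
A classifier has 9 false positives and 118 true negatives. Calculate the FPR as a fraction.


FPR = FP / (FP + TN) = 9 / 127 = 9/127.

9/127


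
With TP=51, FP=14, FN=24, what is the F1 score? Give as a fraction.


Precision = 51/65 = 51/65. Recall = 51/75 = 17/25. F1 = 2*P*R/(P+R) = 51/70.

51/70


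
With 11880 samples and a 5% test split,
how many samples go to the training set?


Test set = 11880 * 5% = 594. Training set = 11880 - 594 = 11286.

11286


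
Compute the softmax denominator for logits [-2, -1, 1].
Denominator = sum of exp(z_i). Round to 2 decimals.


Denom = e^-2=0.1353 + e^-1=0.3679 + e^1=2.7183. Sum = 3.2215, which rounds to 3.22.

3.22


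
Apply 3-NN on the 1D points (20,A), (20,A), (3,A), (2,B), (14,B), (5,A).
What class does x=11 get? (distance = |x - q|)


Distances: |20-11|=9, |20-11|=9, |3-11|=8, |2-11|=9, |14-11|=3, |5-11|=6. 3 nearest: (14,B), (5,A), (3,A). Counts: {'B': 1, 'A': 2}. Majority class: A.

A


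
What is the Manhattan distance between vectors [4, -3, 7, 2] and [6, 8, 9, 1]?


d = sum of absolute differences: |4-6|=2 + |-3-8|=11 + |7-9|=2 + |2-1|=1 = 16.

16


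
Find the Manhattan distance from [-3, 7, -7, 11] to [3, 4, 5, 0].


d = sum of absolute differences: |-3-3|=6 + |7-4|=3 + |-7-5|=12 + |11-0|=11 = 32.

32


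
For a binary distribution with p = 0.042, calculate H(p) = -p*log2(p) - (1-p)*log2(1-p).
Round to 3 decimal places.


H = -0.042*log2(0.042) - 0.958*log2(0.958) = 0.251.

0.251


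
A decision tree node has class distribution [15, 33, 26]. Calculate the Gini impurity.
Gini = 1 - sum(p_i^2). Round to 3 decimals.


Total = 74. Proportions: 15/74, 33/74, 26/74. sum(p_i^2) = 0.3634. Gini = 1 - 0.3634 = 0.6366, which rounds to 0.637.

0.637
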